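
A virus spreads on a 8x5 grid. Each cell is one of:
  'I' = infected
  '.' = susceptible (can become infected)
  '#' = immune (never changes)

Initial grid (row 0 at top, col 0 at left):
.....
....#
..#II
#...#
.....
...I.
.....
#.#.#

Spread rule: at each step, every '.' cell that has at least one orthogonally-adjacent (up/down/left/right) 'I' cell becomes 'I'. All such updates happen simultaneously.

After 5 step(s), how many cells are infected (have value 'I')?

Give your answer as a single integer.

Step 0 (initial): 3 infected
Step 1: +6 new -> 9 infected
Step 2: +9 new -> 18 infected
Step 3: +7 new -> 25 infected
Step 4: +6 new -> 31 infected
Step 5: +2 new -> 33 infected

Answer: 33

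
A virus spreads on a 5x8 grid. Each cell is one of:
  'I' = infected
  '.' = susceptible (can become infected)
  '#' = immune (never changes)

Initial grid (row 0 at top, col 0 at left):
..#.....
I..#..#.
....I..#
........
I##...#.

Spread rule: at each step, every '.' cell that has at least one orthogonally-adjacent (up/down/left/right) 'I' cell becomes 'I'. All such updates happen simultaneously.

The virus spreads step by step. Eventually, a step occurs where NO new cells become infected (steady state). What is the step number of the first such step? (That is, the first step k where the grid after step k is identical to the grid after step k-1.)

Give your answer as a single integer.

Step 0 (initial): 3 infected
Step 1: +8 new -> 11 infected
Step 2: +11 new -> 22 infected
Step 3: +6 new -> 28 infected
Step 4: +2 new -> 30 infected
Step 5: +2 new -> 32 infected
Step 6: +1 new -> 33 infected
Step 7: +0 new -> 33 infected

Answer: 7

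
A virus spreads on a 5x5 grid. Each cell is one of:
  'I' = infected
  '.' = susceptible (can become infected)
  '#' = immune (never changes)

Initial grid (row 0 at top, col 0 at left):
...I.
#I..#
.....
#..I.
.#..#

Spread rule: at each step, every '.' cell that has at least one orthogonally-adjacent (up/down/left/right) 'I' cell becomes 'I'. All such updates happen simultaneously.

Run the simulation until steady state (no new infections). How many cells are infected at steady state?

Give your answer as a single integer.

Answer: 19

Derivation:
Step 0 (initial): 3 infected
Step 1: +10 new -> 13 infected
Step 2: +6 new -> 19 infected
Step 3: +0 new -> 19 infected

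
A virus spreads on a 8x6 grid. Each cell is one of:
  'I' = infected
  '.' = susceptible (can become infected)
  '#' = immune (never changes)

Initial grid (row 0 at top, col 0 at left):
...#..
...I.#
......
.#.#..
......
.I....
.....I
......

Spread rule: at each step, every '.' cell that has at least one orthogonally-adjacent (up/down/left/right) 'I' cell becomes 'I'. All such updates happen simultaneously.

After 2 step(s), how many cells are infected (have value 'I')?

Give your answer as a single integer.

Answer: 28

Derivation:
Step 0 (initial): 3 infected
Step 1: +10 new -> 13 infected
Step 2: +15 new -> 28 infected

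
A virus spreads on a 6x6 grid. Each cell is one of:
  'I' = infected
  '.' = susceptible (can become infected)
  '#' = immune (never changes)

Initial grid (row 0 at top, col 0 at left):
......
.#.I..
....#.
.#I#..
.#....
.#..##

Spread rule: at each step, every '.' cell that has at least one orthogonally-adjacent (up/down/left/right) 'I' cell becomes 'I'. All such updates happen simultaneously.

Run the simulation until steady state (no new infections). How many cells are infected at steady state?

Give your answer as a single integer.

Step 0 (initial): 2 infected
Step 1: +6 new -> 8 infected
Step 2: +6 new -> 14 infected
Step 3: +6 new -> 20 infected
Step 4: +6 new -> 26 infected
Step 5: +1 new -> 27 infected
Step 6: +1 new -> 28 infected
Step 7: +0 new -> 28 infected

Answer: 28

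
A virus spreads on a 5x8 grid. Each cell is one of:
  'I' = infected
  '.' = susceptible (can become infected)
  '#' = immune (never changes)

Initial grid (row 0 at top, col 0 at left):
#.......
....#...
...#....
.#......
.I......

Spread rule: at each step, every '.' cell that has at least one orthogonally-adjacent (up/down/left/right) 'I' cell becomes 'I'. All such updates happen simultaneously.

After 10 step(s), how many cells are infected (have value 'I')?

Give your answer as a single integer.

Step 0 (initial): 1 infected
Step 1: +2 new -> 3 infected
Step 2: +3 new -> 6 infected
Step 3: +4 new -> 10 infected
Step 4: +5 new -> 15 infected
Step 5: +6 new -> 21 infected
Step 6: +5 new -> 26 infected
Step 7: +4 new -> 30 infected
Step 8: +3 new -> 33 infected
Step 9: +2 new -> 35 infected
Step 10: +1 new -> 36 infected

Answer: 36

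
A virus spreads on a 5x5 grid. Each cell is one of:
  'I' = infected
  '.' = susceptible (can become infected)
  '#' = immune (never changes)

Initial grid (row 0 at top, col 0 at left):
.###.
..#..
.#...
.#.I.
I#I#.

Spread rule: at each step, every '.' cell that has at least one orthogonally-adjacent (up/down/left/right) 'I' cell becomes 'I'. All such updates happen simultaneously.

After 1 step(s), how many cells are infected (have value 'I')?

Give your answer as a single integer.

Answer: 7

Derivation:
Step 0 (initial): 3 infected
Step 1: +4 new -> 7 infected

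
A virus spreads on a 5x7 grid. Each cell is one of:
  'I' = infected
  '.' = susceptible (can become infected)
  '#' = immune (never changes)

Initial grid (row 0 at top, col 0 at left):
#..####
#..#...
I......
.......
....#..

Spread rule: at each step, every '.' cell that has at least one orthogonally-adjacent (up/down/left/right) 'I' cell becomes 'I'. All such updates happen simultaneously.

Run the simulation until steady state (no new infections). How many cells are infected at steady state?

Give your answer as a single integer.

Answer: 27

Derivation:
Step 0 (initial): 1 infected
Step 1: +2 new -> 3 infected
Step 2: +4 new -> 7 infected
Step 3: +5 new -> 12 infected
Step 4: +4 new -> 16 infected
Step 5: +4 new -> 20 infected
Step 6: +3 new -> 23 infected
Step 7: +3 new -> 26 infected
Step 8: +1 new -> 27 infected
Step 9: +0 new -> 27 infected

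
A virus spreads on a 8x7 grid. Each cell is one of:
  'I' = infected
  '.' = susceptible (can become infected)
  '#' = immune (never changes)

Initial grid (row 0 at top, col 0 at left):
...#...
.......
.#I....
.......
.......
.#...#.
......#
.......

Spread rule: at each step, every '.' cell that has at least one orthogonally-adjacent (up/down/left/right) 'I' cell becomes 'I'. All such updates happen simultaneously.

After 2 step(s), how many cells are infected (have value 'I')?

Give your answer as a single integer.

Step 0 (initial): 1 infected
Step 1: +3 new -> 4 infected
Step 2: +7 new -> 11 infected

Answer: 11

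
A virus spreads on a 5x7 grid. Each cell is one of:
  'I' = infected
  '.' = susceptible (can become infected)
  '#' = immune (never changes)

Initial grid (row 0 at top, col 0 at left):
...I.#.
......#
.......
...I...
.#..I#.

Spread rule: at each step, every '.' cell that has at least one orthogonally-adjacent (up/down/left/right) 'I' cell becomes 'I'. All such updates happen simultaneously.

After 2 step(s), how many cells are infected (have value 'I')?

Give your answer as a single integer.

Step 0 (initial): 3 infected
Step 1: +7 new -> 10 infected
Step 2: +8 new -> 18 infected

Answer: 18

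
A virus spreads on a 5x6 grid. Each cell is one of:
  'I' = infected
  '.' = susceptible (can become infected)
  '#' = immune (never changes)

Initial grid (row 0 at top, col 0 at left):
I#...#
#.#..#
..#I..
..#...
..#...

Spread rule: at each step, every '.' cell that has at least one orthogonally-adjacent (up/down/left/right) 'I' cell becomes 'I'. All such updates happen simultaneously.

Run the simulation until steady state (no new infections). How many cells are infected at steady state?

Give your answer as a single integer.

Answer: 15

Derivation:
Step 0 (initial): 2 infected
Step 1: +3 new -> 5 infected
Step 2: +5 new -> 10 infected
Step 3: +4 new -> 14 infected
Step 4: +1 new -> 15 infected
Step 5: +0 new -> 15 infected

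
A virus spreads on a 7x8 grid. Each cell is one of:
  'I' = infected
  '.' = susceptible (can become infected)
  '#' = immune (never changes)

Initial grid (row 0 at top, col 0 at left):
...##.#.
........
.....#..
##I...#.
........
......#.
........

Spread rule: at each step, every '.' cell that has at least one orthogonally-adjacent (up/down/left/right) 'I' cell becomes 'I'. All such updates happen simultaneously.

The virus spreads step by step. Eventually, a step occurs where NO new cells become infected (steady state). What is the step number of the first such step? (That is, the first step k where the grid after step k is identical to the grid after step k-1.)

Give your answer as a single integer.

Answer: 9

Derivation:
Step 0 (initial): 1 infected
Step 1: +3 new -> 4 infected
Step 2: +7 new -> 11 infected
Step 3: +11 new -> 22 infected
Step 4: +8 new -> 30 infected
Step 5: +6 new -> 36 infected
Step 6: +4 new -> 40 infected
Step 7: +5 new -> 45 infected
Step 8: +3 new -> 48 infected
Step 9: +0 new -> 48 infected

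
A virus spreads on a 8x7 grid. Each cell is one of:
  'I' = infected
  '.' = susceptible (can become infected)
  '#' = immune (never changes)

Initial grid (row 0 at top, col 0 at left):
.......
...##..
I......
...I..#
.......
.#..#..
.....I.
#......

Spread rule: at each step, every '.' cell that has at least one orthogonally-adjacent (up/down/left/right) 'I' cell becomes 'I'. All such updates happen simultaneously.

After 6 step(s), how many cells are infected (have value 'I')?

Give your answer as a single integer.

Step 0 (initial): 3 infected
Step 1: +11 new -> 14 infected
Step 2: +15 new -> 29 infected
Step 3: +9 new -> 38 infected
Step 4: +6 new -> 44 infected
Step 5: +4 new -> 48 infected
Step 6: +2 new -> 50 infected

Answer: 50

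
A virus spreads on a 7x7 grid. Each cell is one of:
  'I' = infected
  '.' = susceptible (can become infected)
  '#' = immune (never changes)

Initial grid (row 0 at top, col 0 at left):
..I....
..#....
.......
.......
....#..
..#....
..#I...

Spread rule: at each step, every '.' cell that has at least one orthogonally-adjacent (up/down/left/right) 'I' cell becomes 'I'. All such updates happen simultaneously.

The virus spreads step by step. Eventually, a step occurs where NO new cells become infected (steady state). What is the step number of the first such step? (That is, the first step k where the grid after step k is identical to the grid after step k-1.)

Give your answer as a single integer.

Answer: 8

Derivation:
Step 0 (initial): 2 infected
Step 1: +4 new -> 6 infected
Step 2: +7 new -> 13 infected
Step 3: +9 new -> 22 infected
Step 4: +11 new -> 33 infected
Step 5: +7 new -> 40 infected
Step 6: +4 new -> 44 infected
Step 7: +1 new -> 45 infected
Step 8: +0 new -> 45 infected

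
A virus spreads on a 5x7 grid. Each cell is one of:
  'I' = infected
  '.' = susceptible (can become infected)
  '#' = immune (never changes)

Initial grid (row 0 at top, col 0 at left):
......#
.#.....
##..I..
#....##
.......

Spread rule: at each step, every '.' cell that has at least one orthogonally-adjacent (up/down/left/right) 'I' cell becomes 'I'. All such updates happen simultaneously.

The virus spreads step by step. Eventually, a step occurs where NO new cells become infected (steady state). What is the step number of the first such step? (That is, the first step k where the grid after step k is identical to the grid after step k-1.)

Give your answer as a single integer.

Step 0 (initial): 1 infected
Step 1: +4 new -> 5 infected
Step 2: +7 new -> 12 infected
Step 3: +7 new -> 19 infected
Step 4: +4 new -> 23 infected
Step 5: +2 new -> 25 infected
Step 6: +2 new -> 27 infected
Step 7: +1 new -> 28 infected
Step 8: +0 new -> 28 infected

Answer: 8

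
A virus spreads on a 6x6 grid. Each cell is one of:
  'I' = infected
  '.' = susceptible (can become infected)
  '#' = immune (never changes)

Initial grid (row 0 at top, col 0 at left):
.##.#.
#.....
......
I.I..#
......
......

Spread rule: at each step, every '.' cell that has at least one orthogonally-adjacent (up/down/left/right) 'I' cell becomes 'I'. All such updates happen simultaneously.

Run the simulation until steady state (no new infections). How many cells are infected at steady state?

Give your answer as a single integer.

Answer: 30

Derivation:
Step 0 (initial): 2 infected
Step 1: +6 new -> 8 infected
Step 2: +8 new -> 16 infected
Step 3: +6 new -> 22 infected
Step 4: +5 new -> 27 infected
Step 5: +2 new -> 29 infected
Step 6: +1 new -> 30 infected
Step 7: +0 new -> 30 infected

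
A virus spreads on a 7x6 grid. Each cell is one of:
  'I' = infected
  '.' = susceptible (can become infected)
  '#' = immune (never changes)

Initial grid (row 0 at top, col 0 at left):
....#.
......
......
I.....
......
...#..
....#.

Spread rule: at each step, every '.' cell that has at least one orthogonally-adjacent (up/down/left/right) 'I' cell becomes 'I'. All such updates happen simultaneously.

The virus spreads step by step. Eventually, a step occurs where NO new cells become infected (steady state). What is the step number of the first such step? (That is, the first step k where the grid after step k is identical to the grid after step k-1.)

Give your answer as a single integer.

Answer: 9

Derivation:
Step 0 (initial): 1 infected
Step 1: +3 new -> 4 infected
Step 2: +5 new -> 9 infected
Step 3: +7 new -> 16 infected
Step 4: +7 new -> 23 infected
Step 5: +6 new -> 29 infected
Step 6: +6 new -> 35 infected
Step 7: +2 new -> 37 infected
Step 8: +2 new -> 39 infected
Step 9: +0 new -> 39 infected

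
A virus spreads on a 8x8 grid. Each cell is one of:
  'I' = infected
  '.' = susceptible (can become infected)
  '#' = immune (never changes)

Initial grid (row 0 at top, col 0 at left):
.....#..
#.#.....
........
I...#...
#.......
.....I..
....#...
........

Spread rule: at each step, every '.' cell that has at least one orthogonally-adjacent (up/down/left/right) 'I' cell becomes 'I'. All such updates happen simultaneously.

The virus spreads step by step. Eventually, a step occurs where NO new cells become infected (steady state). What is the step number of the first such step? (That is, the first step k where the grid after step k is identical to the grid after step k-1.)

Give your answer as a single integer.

Step 0 (initial): 2 infected
Step 1: +6 new -> 8 infected
Step 2: +10 new -> 18 infected
Step 3: +14 new -> 32 infected
Step 4: +11 new -> 43 infected
Step 5: +9 new -> 52 infected
Step 6: +5 new -> 57 infected
Step 7: +1 new -> 58 infected
Step 8: +0 new -> 58 infected

Answer: 8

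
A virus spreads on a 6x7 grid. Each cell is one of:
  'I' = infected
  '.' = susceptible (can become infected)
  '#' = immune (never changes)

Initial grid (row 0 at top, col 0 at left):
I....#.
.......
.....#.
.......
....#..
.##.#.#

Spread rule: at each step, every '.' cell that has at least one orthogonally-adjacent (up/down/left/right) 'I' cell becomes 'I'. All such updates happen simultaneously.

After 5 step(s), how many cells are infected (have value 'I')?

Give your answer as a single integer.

Step 0 (initial): 1 infected
Step 1: +2 new -> 3 infected
Step 2: +3 new -> 6 infected
Step 3: +4 new -> 10 infected
Step 4: +5 new -> 15 infected
Step 5: +5 new -> 20 infected

Answer: 20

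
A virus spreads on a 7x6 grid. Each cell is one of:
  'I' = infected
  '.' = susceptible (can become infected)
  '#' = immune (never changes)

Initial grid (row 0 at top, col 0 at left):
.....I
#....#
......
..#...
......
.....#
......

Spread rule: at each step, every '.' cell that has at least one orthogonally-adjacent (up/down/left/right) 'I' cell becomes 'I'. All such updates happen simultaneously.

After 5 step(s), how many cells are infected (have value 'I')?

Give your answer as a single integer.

Step 0 (initial): 1 infected
Step 1: +1 new -> 2 infected
Step 2: +2 new -> 4 infected
Step 3: +3 new -> 7 infected
Step 4: +5 new -> 12 infected
Step 5: +6 new -> 18 infected

Answer: 18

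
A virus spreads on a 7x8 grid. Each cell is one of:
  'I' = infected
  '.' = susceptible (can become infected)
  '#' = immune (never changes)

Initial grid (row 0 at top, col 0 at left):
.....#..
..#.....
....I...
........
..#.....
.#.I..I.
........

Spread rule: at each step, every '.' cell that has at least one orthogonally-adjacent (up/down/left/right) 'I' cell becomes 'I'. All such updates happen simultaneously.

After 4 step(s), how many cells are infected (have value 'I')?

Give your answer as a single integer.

Answer: 44

Derivation:
Step 0 (initial): 3 infected
Step 1: +12 new -> 15 infected
Step 2: +15 new -> 30 infected
Step 3: +7 new -> 37 infected
Step 4: +7 new -> 44 infected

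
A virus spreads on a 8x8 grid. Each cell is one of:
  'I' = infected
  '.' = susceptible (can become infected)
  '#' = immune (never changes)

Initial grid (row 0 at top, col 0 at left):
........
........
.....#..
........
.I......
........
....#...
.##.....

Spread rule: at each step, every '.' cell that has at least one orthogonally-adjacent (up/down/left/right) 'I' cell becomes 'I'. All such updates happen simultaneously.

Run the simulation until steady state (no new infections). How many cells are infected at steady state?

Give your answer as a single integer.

Answer: 60

Derivation:
Step 0 (initial): 1 infected
Step 1: +4 new -> 5 infected
Step 2: +7 new -> 12 infected
Step 3: +8 new -> 20 infected
Step 4: +9 new -> 29 infected
Step 5: +8 new -> 37 infected
Step 6: +7 new -> 44 infected
Step 7: +7 new -> 51 infected
Step 8: +5 new -> 56 infected
Step 9: +3 new -> 59 infected
Step 10: +1 new -> 60 infected
Step 11: +0 new -> 60 infected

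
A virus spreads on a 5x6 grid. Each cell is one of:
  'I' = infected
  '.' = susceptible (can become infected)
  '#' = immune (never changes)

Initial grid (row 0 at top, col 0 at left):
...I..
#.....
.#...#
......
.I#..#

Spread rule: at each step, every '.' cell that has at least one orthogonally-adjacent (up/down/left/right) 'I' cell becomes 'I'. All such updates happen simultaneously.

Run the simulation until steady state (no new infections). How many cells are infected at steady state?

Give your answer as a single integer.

Step 0 (initial): 2 infected
Step 1: +5 new -> 7 infected
Step 2: +7 new -> 14 infected
Step 3: +7 new -> 21 infected
Step 4: +2 new -> 23 infected
Step 5: +2 new -> 25 infected
Step 6: +0 new -> 25 infected

Answer: 25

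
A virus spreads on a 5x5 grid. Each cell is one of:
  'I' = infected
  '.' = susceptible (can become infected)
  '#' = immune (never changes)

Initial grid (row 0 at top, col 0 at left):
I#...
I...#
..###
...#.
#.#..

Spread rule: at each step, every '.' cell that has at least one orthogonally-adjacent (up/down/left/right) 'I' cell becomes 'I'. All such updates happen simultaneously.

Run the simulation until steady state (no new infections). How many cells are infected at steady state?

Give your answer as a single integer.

Step 0 (initial): 2 infected
Step 1: +2 new -> 4 infected
Step 2: +3 new -> 7 infected
Step 3: +3 new -> 10 infected
Step 4: +3 new -> 13 infected
Step 5: +1 new -> 14 infected
Step 6: +0 new -> 14 infected

Answer: 14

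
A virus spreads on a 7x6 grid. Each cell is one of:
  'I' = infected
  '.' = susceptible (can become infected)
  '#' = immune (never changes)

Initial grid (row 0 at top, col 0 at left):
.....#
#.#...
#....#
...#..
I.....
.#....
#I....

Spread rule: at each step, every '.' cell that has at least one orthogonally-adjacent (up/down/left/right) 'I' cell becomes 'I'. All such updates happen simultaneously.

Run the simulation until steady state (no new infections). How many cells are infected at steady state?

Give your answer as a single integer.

Step 0 (initial): 2 infected
Step 1: +4 new -> 6 infected
Step 2: +4 new -> 10 infected
Step 3: +5 new -> 15 infected
Step 4: +5 new -> 20 infected
Step 5: +5 new -> 25 infected
Step 6: +5 new -> 30 infected
Step 7: +2 new -> 32 infected
Step 8: +2 new -> 34 infected
Step 9: +0 new -> 34 infected

Answer: 34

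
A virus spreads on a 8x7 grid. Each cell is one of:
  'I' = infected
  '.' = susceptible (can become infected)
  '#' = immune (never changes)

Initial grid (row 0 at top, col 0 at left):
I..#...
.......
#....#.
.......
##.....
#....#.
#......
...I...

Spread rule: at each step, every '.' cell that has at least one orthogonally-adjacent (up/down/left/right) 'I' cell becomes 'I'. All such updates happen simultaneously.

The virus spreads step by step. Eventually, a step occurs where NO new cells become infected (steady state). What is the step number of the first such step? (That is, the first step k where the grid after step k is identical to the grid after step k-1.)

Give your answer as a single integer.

Answer: 9

Derivation:
Step 0 (initial): 2 infected
Step 1: +5 new -> 7 infected
Step 2: +7 new -> 14 infected
Step 3: +9 new -> 23 infected
Step 4: +8 new -> 31 infected
Step 5: +7 new -> 38 infected
Step 6: +5 new -> 43 infected
Step 7: +3 new -> 46 infected
Step 8: +2 new -> 48 infected
Step 9: +0 new -> 48 infected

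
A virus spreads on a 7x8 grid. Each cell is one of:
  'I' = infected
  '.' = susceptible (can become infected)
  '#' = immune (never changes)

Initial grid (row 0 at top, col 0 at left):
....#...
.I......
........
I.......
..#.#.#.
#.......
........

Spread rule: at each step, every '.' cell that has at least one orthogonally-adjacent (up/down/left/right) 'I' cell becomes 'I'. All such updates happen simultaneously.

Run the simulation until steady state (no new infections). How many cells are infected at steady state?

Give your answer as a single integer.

Answer: 51

Derivation:
Step 0 (initial): 2 infected
Step 1: +7 new -> 9 infected
Step 2: +6 new -> 15 infected
Step 3: +5 new -> 20 infected
Step 4: +6 new -> 26 infected
Step 5: +7 new -> 33 infected
Step 6: +7 new -> 40 infected
Step 7: +5 new -> 45 infected
Step 8: +3 new -> 48 infected
Step 9: +2 new -> 50 infected
Step 10: +1 new -> 51 infected
Step 11: +0 new -> 51 infected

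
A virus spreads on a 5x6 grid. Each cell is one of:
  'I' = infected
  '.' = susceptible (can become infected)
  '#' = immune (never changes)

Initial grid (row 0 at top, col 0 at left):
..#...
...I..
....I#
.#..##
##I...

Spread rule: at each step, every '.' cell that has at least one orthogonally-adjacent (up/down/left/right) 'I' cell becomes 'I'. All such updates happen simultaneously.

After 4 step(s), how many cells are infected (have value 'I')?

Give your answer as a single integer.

Step 0 (initial): 3 infected
Step 1: +6 new -> 9 infected
Step 2: +6 new -> 15 infected
Step 3: +5 new -> 20 infected
Step 4: +2 new -> 22 infected

Answer: 22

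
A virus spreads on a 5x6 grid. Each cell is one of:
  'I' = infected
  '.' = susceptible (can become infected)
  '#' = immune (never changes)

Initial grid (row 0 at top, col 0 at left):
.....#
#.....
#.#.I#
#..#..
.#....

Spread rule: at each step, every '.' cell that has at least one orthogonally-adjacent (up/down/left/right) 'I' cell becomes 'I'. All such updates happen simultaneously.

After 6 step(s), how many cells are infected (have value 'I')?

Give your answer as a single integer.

Step 0 (initial): 1 infected
Step 1: +3 new -> 4 infected
Step 2: +5 new -> 9 infected
Step 3: +4 new -> 13 infected
Step 4: +3 new -> 16 infected
Step 5: +3 new -> 19 infected
Step 6: +2 new -> 21 infected

Answer: 21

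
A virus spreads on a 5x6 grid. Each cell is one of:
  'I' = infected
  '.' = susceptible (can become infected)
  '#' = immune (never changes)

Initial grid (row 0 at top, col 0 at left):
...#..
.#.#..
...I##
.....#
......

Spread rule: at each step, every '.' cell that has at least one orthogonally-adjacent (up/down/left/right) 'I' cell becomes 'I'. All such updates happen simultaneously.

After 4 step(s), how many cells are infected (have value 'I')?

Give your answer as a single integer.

Answer: 18

Derivation:
Step 0 (initial): 1 infected
Step 1: +2 new -> 3 infected
Step 2: +5 new -> 8 infected
Step 3: +5 new -> 13 infected
Step 4: +5 new -> 18 infected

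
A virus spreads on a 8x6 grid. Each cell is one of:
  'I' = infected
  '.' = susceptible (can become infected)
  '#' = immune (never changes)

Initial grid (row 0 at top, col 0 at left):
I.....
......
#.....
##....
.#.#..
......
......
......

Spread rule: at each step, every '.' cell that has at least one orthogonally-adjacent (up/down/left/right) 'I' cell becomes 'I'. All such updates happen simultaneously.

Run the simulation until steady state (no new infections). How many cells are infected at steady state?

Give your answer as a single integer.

Step 0 (initial): 1 infected
Step 1: +2 new -> 3 infected
Step 2: +2 new -> 5 infected
Step 3: +3 new -> 8 infected
Step 4: +3 new -> 11 infected
Step 5: +4 new -> 15 infected
Step 6: +4 new -> 19 infected
Step 7: +3 new -> 22 infected
Step 8: +5 new -> 27 infected
Step 9: +6 new -> 33 infected
Step 10: +6 new -> 39 infected
Step 11: +3 new -> 42 infected
Step 12: +1 new -> 43 infected
Step 13: +0 new -> 43 infected

Answer: 43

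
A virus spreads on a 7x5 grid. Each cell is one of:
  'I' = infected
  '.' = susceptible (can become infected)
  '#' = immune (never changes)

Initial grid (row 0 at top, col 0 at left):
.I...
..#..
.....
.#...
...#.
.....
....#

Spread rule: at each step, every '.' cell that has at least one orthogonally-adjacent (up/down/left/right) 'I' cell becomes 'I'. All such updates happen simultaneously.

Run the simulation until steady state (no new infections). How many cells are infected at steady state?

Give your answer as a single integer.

Answer: 31

Derivation:
Step 0 (initial): 1 infected
Step 1: +3 new -> 4 infected
Step 2: +3 new -> 7 infected
Step 3: +4 new -> 11 infected
Step 4: +4 new -> 15 infected
Step 5: +4 new -> 19 infected
Step 6: +4 new -> 23 infected
Step 7: +5 new -> 28 infected
Step 8: +3 new -> 31 infected
Step 9: +0 new -> 31 infected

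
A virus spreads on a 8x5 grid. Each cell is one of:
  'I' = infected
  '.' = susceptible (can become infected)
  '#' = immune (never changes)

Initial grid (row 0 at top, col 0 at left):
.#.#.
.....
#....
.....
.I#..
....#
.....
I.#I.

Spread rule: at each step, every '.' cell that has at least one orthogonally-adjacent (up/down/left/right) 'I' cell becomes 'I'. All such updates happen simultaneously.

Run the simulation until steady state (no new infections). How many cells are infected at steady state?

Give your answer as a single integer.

Step 0 (initial): 3 infected
Step 1: +7 new -> 10 infected
Step 2: +9 new -> 19 infected
Step 3: +4 new -> 23 infected
Step 4: +5 new -> 28 infected
Step 5: +4 new -> 32 infected
Step 6: +1 new -> 33 infected
Step 7: +1 new -> 34 infected
Step 8: +0 new -> 34 infected

Answer: 34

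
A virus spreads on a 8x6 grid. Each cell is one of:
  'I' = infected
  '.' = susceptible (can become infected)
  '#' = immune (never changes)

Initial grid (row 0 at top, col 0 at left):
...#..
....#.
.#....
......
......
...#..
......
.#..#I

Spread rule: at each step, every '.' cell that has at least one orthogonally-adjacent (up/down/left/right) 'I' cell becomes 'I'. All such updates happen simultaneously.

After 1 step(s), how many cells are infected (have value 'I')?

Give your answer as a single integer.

Step 0 (initial): 1 infected
Step 1: +1 new -> 2 infected

Answer: 2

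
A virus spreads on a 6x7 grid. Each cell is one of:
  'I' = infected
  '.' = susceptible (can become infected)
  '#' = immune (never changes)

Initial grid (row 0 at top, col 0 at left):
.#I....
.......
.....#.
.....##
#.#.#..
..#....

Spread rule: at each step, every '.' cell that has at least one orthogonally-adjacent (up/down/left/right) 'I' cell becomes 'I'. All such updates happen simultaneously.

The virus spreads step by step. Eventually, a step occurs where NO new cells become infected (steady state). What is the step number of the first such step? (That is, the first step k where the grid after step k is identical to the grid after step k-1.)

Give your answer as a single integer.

Step 0 (initial): 1 infected
Step 1: +2 new -> 3 infected
Step 2: +4 new -> 7 infected
Step 3: +6 new -> 13 infected
Step 4: +7 new -> 20 infected
Step 5: +5 new -> 25 infected
Step 6: +3 new -> 28 infected
Step 7: +2 new -> 30 infected
Step 8: +1 new -> 31 infected
Step 9: +2 new -> 33 infected
Step 10: +1 new -> 34 infected
Step 11: +0 new -> 34 infected

Answer: 11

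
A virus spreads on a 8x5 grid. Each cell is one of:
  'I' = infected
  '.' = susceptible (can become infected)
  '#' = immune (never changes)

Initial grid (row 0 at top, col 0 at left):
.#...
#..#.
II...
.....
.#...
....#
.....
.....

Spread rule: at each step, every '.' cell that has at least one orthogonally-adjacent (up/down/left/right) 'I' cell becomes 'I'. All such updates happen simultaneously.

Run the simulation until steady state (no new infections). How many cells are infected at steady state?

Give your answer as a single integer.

Answer: 34

Derivation:
Step 0 (initial): 2 infected
Step 1: +4 new -> 6 infected
Step 2: +4 new -> 10 infected
Step 3: +5 new -> 15 infected
Step 4: +7 new -> 22 infected
Step 5: +6 new -> 28 infected
Step 6: +3 new -> 31 infected
Step 7: +2 new -> 33 infected
Step 8: +1 new -> 34 infected
Step 9: +0 new -> 34 infected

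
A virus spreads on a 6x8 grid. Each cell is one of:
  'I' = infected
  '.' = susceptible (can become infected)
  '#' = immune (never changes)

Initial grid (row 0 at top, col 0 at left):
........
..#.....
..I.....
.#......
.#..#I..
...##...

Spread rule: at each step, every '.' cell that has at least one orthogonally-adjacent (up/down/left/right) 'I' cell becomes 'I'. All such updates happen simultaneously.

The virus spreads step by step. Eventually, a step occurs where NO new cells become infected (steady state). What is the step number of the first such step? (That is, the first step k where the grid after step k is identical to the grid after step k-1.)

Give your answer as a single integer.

Step 0 (initial): 2 infected
Step 1: +6 new -> 8 infected
Step 2: +11 new -> 19 infected
Step 3: +11 new -> 30 infected
Step 4: +8 new -> 38 infected
Step 5: +3 new -> 41 infected
Step 6: +1 new -> 42 infected
Step 7: +0 new -> 42 infected

Answer: 7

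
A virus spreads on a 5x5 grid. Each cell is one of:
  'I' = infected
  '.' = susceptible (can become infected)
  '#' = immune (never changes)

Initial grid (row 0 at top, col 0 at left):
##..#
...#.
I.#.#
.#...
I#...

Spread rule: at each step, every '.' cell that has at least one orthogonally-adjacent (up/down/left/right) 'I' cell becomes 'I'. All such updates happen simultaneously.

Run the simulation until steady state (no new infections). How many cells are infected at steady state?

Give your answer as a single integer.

Answer: 9

Derivation:
Step 0 (initial): 2 infected
Step 1: +3 new -> 5 infected
Step 2: +1 new -> 6 infected
Step 3: +1 new -> 7 infected
Step 4: +1 new -> 8 infected
Step 5: +1 new -> 9 infected
Step 6: +0 new -> 9 infected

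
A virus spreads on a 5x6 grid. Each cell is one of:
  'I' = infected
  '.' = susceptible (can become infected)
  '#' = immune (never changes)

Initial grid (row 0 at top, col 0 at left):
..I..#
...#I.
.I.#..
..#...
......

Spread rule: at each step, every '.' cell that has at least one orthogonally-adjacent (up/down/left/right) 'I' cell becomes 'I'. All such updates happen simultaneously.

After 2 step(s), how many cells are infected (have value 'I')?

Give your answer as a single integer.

Step 0 (initial): 3 infected
Step 1: +10 new -> 13 infected
Step 2: +6 new -> 19 infected

Answer: 19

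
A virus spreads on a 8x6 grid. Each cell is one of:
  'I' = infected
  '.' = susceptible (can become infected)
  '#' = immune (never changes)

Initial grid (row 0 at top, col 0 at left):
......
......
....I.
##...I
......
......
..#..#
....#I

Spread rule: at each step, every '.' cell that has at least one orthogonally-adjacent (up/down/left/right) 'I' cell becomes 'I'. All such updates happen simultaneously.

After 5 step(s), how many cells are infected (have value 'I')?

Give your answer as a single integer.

Answer: 33

Derivation:
Step 0 (initial): 3 infected
Step 1: +5 new -> 8 infected
Step 2: +7 new -> 15 infected
Step 3: +7 new -> 22 infected
Step 4: +6 new -> 28 infected
Step 5: +5 new -> 33 infected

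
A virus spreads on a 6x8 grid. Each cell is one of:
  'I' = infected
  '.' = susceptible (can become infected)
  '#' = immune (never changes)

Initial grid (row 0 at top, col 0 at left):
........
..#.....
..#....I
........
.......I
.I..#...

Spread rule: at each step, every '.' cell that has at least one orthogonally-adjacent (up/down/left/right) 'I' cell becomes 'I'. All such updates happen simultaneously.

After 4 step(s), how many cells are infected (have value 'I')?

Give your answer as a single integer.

Answer: 38

Derivation:
Step 0 (initial): 3 infected
Step 1: +8 new -> 11 infected
Step 2: +10 new -> 21 infected
Step 3: +10 new -> 31 infected
Step 4: +7 new -> 38 infected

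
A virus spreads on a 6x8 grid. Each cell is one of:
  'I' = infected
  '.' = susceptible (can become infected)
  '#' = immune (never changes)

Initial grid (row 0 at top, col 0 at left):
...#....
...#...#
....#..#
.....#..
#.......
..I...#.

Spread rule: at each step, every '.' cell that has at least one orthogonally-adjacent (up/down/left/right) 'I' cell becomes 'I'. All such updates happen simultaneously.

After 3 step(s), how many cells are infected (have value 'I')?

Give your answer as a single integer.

Answer: 14

Derivation:
Step 0 (initial): 1 infected
Step 1: +3 new -> 4 infected
Step 2: +5 new -> 9 infected
Step 3: +5 new -> 14 infected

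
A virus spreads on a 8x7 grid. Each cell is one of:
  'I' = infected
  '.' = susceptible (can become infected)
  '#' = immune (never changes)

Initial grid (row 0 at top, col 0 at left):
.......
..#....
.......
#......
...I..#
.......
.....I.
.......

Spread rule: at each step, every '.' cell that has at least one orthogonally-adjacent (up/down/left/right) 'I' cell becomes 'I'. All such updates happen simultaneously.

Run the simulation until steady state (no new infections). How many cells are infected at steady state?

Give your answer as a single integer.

Answer: 53

Derivation:
Step 0 (initial): 2 infected
Step 1: +8 new -> 10 infected
Step 2: +11 new -> 21 infected
Step 3: +9 new -> 30 infected
Step 4: +8 new -> 38 infected
Step 5: +8 new -> 46 infected
Step 6: +5 new -> 51 infected
Step 7: +2 new -> 53 infected
Step 8: +0 new -> 53 infected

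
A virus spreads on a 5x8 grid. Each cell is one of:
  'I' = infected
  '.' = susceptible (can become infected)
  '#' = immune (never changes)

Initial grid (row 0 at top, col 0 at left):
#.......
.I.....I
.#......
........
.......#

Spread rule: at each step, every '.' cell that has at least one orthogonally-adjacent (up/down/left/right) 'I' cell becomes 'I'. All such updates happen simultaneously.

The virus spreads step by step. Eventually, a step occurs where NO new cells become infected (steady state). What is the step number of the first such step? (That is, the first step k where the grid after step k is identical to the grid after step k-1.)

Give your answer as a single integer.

Step 0 (initial): 2 infected
Step 1: +6 new -> 8 infected
Step 2: +8 new -> 16 infected
Step 3: +8 new -> 24 infected
Step 4: +8 new -> 32 infected
Step 5: +4 new -> 36 infected
Step 6: +1 new -> 37 infected
Step 7: +0 new -> 37 infected

Answer: 7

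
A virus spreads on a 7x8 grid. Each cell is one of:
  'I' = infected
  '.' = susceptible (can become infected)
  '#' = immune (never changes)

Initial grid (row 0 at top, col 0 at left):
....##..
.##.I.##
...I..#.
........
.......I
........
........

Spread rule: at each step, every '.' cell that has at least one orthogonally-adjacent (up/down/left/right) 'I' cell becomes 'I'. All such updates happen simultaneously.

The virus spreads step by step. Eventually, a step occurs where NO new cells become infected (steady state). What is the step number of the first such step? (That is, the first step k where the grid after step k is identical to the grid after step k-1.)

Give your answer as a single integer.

Step 0 (initial): 3 infected
Step 1: +8 new -> 11 infected
Step 2: +11 new -> 22 infected
Step 3: +9 new -> 31 infected
Step 4: +8 new -> 39 infected
Step 5: +5 new -> 44 infected
Step 6: +2 new -> 46 infected
Step 7: +1 new -> 47 infected
Step 8: +0 new -> 47 infected

Answer: 8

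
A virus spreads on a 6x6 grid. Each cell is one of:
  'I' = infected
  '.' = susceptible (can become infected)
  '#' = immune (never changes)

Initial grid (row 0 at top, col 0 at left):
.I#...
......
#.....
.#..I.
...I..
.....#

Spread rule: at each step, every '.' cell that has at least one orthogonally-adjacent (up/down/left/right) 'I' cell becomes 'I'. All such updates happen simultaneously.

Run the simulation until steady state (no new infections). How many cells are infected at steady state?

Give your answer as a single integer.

Answer: 32

Derivation:
Step 0 (initial): 3 infected
Step 1: +8 new -> 11 infected
Step 2: +11 new -> 22 infected
Step 3: +6 new -> 28 infected
Step 4: +4 new -> 32 infected
Step 5: +0 new -> 32 infected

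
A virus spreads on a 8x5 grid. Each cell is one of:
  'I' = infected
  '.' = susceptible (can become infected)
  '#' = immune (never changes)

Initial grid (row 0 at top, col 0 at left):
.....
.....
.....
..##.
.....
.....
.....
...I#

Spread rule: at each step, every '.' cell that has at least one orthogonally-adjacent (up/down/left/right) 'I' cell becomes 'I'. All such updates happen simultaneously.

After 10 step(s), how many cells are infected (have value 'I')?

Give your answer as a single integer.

Step 0 (initial): 1 infected
Step 1: +2 new -> 3 infected
Step 2: +4 new -> 7 infected
Step 3: +5 new -> 12 infected
Step 4: +4 new -> 16 infected
Step 5: +3 new -> 19 infected
Step 6: +3 new -> 22 infected
Step 7: +4 new -> 26 infected
Step 8: +5 new -> 31 infected
Step 9: +4 new -> 35 infected
Step 10: +2 new -> 37 infected

Answer: 37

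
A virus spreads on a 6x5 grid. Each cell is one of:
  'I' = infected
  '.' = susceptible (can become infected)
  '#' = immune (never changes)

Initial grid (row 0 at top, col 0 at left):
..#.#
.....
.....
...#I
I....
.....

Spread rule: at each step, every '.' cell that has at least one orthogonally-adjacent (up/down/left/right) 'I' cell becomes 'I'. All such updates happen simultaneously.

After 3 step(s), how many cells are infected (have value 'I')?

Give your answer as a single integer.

Step 0 (initial): 2 infected
Step 1: +5 new -> 7 infected
Step 2: +8 new -> 15 infected
Step 3: +7 new -> 22 infected

Answer: 22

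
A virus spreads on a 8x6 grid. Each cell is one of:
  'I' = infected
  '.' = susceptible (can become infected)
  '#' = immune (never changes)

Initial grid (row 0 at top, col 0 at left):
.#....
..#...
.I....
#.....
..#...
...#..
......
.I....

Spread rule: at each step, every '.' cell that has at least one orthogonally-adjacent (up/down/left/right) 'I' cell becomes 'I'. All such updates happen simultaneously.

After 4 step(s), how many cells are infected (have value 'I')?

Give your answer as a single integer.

Step 0 (initial): 2 infected
Step 1: +7 new -> 9 infected
Step 2: +8 new -> 17 infected
Step 3: +9 new -> 26 infected
Step 4: +7 new -> 33 infected

Answer: 33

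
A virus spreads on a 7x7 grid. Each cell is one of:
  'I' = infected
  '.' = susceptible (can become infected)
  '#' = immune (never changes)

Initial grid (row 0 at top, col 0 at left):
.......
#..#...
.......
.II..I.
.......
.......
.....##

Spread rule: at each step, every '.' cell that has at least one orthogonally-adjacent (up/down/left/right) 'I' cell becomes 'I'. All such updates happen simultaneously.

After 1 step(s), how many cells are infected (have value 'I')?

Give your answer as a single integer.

Step 0 (initial): 3 infected
Step 1: +10 new -> 13 infected

Answer: 13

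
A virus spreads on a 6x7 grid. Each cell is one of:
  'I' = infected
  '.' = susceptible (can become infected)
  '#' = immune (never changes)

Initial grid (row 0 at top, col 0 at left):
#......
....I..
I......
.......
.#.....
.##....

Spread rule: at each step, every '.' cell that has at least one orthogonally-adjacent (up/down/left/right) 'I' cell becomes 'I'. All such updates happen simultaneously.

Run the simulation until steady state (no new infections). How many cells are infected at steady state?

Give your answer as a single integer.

Answer: 38

Derivation:
Step 0 (initial): 2 infected
Step 1: +7 new -> 9 infected
Step 2: +11 new -> 20 infected
Step 3: +9 new -> 29 infected
Step 4: +5 new -> 34 infected
Step 5: +3 new -> 37 infected
Step 6: +1 new -> 38 infected
Step 7: +0 new -> 38 infected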